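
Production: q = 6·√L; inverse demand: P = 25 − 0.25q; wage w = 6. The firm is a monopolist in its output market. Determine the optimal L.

L* = 25

Marginal revenue from the inverse demand is MR = 25 − 0.5q.
The marginal product is MP_L = 3·L^(-1/2).
A monopolist hires until marginal revenue product equals the wage: MR·MP_L = w.
At L, q = 6·√L. Substituting and solving: (25 − 3·√L)·3·L^(-1/2) = 6 gives L = 25.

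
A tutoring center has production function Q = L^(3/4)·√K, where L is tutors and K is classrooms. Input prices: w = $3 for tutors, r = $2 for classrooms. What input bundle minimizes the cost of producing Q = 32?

L* = 16, K* = 16

Cost minimization requires the marginal rate of technical substitution to equal the input-price ratio: MP_L/MP_K = w/r.
Here MP_L/MP_K = (3/4)·(K/L)/(1/2) = 1.5·(K/L). Setting this equal to 3/2 = 1.5 gives K = L.
Substituting into Q = 32: L^(3/4)·(L)^(1/2) = 32.
Solving, L = 16 and K = 16.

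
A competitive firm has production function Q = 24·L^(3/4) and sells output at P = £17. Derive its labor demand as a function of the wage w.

L(w) = (306/w)^(4)

MP_L = (3/4)·24·L^(-1/4) = 18·L^(-1/4).
Setting P·MP_L = w: 306·L^(-1/4) = w.
Solving for L: L^(-1/4) = w/306, so L = (306/w)^(4).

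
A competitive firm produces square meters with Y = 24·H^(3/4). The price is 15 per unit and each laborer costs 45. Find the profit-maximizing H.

H* = 1296

MP_H = (3/4)·24·H^(-1/4) = 18·H^(-1/4).
Profit maximization for a price taker requires P·MP_H = w: 15·18·H^(-1/4) = 45.
So H^(-1/4) = 1/6, which gives H = 1296.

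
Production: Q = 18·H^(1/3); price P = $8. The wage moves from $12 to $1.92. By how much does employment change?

ΔH = 117

From P·MP_H = w with MP_H = 6·H^(-2/3), the labor demand is H(w) = (48/w)^(3/2).
At w = 12: H = 8. At w = 1.92: H = 125.
ΔH = 125 − 8 = 117.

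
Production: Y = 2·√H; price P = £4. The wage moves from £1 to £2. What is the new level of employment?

H* = 4

From P·MP_H = w with MP_H = H^(-1/2), the labor demand is H(w) = (4/w)^(2).
At w = 1: H = 16. At w = 2: H = 4.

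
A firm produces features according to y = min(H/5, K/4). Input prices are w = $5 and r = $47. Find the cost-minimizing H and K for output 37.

H* = 185, K* = 148

With a fixed-proportions technology, the cost-minimizing bundle uses no slack in either input: H/5 = K/4 = y.
So H = 5·37 = 185 and K = 4·37 = 148.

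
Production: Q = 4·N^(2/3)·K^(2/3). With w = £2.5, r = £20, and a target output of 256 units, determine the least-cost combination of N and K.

Cost minimization requires the marginal rate of technical substitution to equal the input-price ratio: MP_N/MP_K = w/r.
Here MP_N/MP_K = (2/3)·(K/N)/(2/3) = (K/N). Setting this equal to 2.5/20 = 0.125 gives K = 0.125N.
Substituting into Q = 256: 4·N^(2/3)·(0.125N)^(2/3) = 256.
Solving, N = 64 and K = 8.

N* = 64, K* = 8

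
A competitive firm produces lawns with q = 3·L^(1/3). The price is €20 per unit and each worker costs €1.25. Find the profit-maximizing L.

L* = 64

MP_L = (1/3)·3·L^(-2/3) = L^(-2/3).
Profit maximization for a price taker requires P·MP_L = w: 20·L^(-2/3) = 1.25.
So L^(-2/3) = 0.0625, which gives L = 64.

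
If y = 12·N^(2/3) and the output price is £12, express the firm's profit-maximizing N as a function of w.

MP_N = (2/3)·12·N^(-1/3) = 8·N^(-1/3).
Setting P·MP_N = w: 96·N^(-1/3) = w.
Solving for N: N^(-1/3) = w/96, so N = (96/w)^(3).

N(w) = 884736/w³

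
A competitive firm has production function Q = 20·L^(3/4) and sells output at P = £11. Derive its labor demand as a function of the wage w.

MP_L = (3/4)·20·L^(-1/4) = 15·L^(-1/4).
Setting P·MP_L = w: 165·L^(-1/4) = w.
Solving for L: L^(-1/4) = w/165, so L = (165/w)^(4).

L(w) = (165/w)^(4)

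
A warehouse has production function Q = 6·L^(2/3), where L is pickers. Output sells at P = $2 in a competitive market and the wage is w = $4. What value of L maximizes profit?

MP_L = (2/3)·6·L^(-1/3) = 4·L^(-1/3).
Profit maximization for a price taker requires P·MP_L = w: 2·4·L^(-1/3) = 4.
So L^(-1/3) = 0.5, which gives L = 8.

L* = 8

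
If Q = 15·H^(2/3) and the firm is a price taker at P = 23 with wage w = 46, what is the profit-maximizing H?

H* = 125

MP_H = (2/3)·15·H^(-1/3) = 10·H^(-1/3).
Profit maximization for a price taker requires P·MP_H = w: 23·10·H^(-1/3) = 46.
So H^(-1/3) = 0.2, which gives H = 125.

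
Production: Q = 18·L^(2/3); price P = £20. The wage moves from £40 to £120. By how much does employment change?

From P·MP_L = w with MP_L = 12·L^(-1/3), the labor demand is L(w) = (240/w)^(3).
At w = 40: L = 216. At w = 120: L = 8.
ΔL = 8 − 216 = -208.

ΔL = -208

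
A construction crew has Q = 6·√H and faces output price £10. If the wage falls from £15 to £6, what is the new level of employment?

H* = 25

From P·MP_H = w with MP_H = 3·H^(-1/2), the labor demand is H(w) = (30/w)^(2).
At w = 15: H = 4. At w = 6: H = 25.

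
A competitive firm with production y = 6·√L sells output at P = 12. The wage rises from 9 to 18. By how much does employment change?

From P·MP_L = w with MP_L = 3·L^(-1/2), the labor demand is L(w) = (36/w)^(2).
At w = 9: L = 16. At w = 18: L = 4.
ΔL = 4 − 16 = -12.

ΔL = -12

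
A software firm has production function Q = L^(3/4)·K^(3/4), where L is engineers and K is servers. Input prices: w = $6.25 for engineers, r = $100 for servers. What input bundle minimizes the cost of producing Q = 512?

L* = 256, K* = 16

Cost minimization requires the marginal rate of technical substitution to equal the input-price ratio: MP_L/MP_K = w/r.
Here MP_L/MP_K = (3/4)·(K/L)/(3/4) = (K/L). Setting this equal to 6.25/100 = 0.0625 gives K = 0.0625L.
Substituting into Q = 512: L^(3/4)·(0.0625L)^(3/4) = 512.
Solving, L = 256 and K = 16.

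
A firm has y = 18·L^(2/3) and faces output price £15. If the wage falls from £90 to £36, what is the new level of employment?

From P·MP_L = w with MP_L = 12·L^(-1/3), the labor demand is L(w) = (180/w)^(3).
At w = 90: L = 8. At w = 36: L = 125.

L* = 125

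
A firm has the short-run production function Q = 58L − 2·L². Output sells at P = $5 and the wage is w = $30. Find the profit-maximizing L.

L* = 13

The marginal product of L is MP_L = 58 − 4L.
A price-taking firm hires until the value of the marginal product equals the wage: P·MP_L = w, so 5·(58 − 4L) = 30.
Then 58 − 4L = 6, giving L = 13.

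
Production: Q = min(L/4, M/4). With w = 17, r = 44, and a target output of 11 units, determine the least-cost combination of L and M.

With a fixed-proportions technology, the cost-minimizing bundle uses no slack in either input: L/4 = M/4 = Q.
So L = 4·11 = 44 and M = 4·11 = 44.

L* = 44, M* = 44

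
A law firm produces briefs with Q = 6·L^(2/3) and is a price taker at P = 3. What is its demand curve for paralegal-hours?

MP_L = (2/3)·6·L^(-1/3) = 4·L^(-1/3).
Setting P·MP_L = w: 12·L^(-1/3) = w.
Solving for L: L^(-1/3) = w/12, so L = (12/w)^(3).

L(w) = 1728/w³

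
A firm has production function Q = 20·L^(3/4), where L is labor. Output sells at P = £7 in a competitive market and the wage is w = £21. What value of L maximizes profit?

MP_L = (3/4)·20·L^(-1/4) = 15·L^(-1/4).
Profit maximization for a price taker requires P·MP_L = w: 7·15·L^(-1/4) = 21.
So L^(-1/4) = 0.2, which gives L = 625.

L* = 625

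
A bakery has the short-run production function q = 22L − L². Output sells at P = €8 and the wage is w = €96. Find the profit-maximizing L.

L* = 5

The marginal product of L is MP_L = 22 − 2L.
A price-taking firm hires until the value of the marginal product equals the wage: P·MP_L = w, so 8·(22 − 2L) = 96.
Then 22 − 2L = 12, giving L = 5.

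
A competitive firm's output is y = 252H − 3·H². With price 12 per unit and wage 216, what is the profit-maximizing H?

The marginal product of H is MP_H = 252 − 6H.
A price-taking firm hires until the value of the marginal product equals the wage: P·MP_H = w, so 12·(252 − 6H) = 216.
Then 252 − 6H = 18, giving H = 39.

H* = 39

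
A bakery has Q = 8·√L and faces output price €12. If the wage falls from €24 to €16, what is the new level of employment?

From P·MP_L = w with MP_L = 4·L^(-1/2), the labor demand is L(w) = (48/w)^(2).
At w = 24: L = 4. At w = 16: L = 9.

L* = 9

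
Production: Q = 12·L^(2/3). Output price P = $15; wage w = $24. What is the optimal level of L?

L* = 125

MP_L = (2/3)·12·L^(-1/3) = 8·L^(-1/3).
Profit maximization for a price taker requires P·MP_L = w: 15·8·L^(-1/3) = 24.
So L^(-1/3) = 0.2, which gives L = 125.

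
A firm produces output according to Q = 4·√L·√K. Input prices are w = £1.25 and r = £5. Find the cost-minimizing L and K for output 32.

Cost minimization requires the marginal rate of technical substitution to equal the input-price ratio: MP_L/MP_K = w/r.
Here MP_L/MP_K = (1/2)·(K/L)/(1/2) = (K/L). Setting this equal to 1.25/5 = 0.25 gives K = 0.25L.
Substituting into Q = 32: 4·L^(1/2)·(0.25L)^(1/2) = 32.
Solving, L = 16 and K = 4.

L* = 16, K* = 4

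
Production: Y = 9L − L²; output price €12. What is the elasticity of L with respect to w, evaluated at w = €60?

From P·MP_L = w with MP_L = 9 − 2L, labor demand is L(w) = (9 − w/12)/2.
dL/dw = −1/(24) = -1/24.
At w = 60, L = 2, so ε = (dL/dw)·(w/L) = (-1/24)·(60/2) = -1.25.

ε = -1.25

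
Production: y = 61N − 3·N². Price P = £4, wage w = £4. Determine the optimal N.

N* = 10

The marginal product of N is MP_N = 61 − 6N.
A price-taking firm hires until the value of the marginal product equals the wage: P·MP_N = w, so 4·(61 − 6N) = 4.
Then 61 − 6N = 1, giving N = 10.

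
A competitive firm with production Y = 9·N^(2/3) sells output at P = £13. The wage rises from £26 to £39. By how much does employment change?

From P·MP_N = w with MP_N = 6·N^(-1/3), the labor demand is N(w) = (78/w)^(3).
At w = 26: N = 27. At w = 39: N = 8.
ΔN = 8 − 27 = -19.

ΔN = -19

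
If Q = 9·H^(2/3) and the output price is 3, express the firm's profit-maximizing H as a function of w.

MP_H = (2/3)·9·H^(-1/3) = 6·H^(-1/3).
Setting P·MP_H = w: 18·H^(-1/3) = w.
Solving for H: H^(-1/3) = w/18, so H = (18/w)^(3).

H(w) = 5832/w³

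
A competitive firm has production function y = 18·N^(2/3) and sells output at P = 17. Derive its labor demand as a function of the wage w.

MP_N = (2/3)·18·N^(-1/3) = 12·N^(-1/3).
Setting P·MP_N = w: 204·N^(-1/3) = w.
Solving for N: N^(-1/3) = w/204, so N = (204/w)^(3).

N(w) = 8489664/w³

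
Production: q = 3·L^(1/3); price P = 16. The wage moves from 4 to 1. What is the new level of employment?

From P·MP_L = w with MP_L = L^(-2/3), the labor demand is L(w) = (16/w)^(3/2).
At w = 4: L = 8. At w = 1: L = 64.

L* = 64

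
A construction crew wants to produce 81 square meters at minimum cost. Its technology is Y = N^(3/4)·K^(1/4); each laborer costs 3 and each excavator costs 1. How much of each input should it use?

Cost minimization requires the marginal rate of technical substitution to equal the input-price ratio: MP_N/MP_K = w/r.
Here MP_N/MP_K = (3/4)·(K/N)/(1/4) = 3·(K/N). Setting this equal to 3/1 = 3 gives K = N.
Substituting into Y = 81: N^(3/4)·(N)^(1/4) = 81.
Solving, N = 81 and K = 81.

N* = 81, K* = 81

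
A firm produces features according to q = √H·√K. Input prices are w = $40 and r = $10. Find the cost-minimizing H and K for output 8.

Cost minimization requires the marginal rate of technical substitution to equal the input-price ratio: MP_H/MP_K = w/r.
Here MP_H/MP_K = (1/2)·(K/H)/(1/2) = (K/H). Setting this equal to 40/10 = 4 gives K = 4H.
Substituting into q = 8: H^(1/2)·(4H)^(1/2) = 8.
Solving, H = 4 and K = 16.

H* = 4, K* = 16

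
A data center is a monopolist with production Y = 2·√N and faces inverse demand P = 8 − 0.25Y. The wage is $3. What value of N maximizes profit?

Marginal revenue from the inverse demand is MR = 8 − 0.5Y.
The marginal product is MP_N = N^(-1/2).
A monopolist hires until marginal revenue product equals the wage: MR·MP_N = w.
At N, Y = 2·√N. Substituting and solving: (8 − √N)·N^(-1/2) = 3 gives N = 4.

N* = 4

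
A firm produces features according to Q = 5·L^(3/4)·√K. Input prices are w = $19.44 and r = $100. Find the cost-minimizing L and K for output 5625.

L* = 625, K* = 81

Cost minimization requires the marginal rate of technical substitution to equal the input-price ratio: MP_L/MP_K = w/r.
Here MP_L/MP_K = (3/4)·(K/L)/(1/2) = 1.5·(K/L). Setting this equal to 19.44/100 = 0.1944 gives K = 0.1296L.
Substituting into Q = 5625: 5·L^(3/4)·(0.1296L)^(1/2) = 5625.
Solving, L = 625 and K = 81.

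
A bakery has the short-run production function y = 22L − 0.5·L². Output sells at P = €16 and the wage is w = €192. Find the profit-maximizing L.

L* = 10

The marginal product of L is MP_L = 22 − L.
A price-taking firm hires until the value of the marginal product equals the wage: P·MP_L = w, so 16·(22 − L) = 192.
Then 22 − L = 12, giving L = 10.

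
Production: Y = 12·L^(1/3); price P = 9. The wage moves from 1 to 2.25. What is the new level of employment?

From P·MP_L = w with MP_L = 4·L^(-2/3), the labor demand is L(w) = (36/w)^(3/2).
At w = 1: L = 216. At w = 2.25: L = 64.

L* = 64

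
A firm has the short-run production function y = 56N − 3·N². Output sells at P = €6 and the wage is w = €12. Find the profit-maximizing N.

N* = 9

The marginal product of N is MP_N = 56 − 6N.
A price-taking firm hires until the value of the marginal product equals the wage: P·MP_N = w, so 6·(56 − 6N) = 12.
Then 56 − 6N = 2, giving N = 9.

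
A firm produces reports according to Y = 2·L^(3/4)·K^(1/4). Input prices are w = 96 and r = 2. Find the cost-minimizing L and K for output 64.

L* = 16, K* = 256

Cost minimization requires the marginal rate of technical substitution to equal the input-price ratio: MP_L/MP_K = w/r.
Here MP_L/MP_K = (3/4)·(K/L)/(1/4) = 3·(K/L). Setting this equal to 96/2 = 48 gives K = 16L.
Substituting into Y = 64: 2·L^(3/4)·(16L)^(1/4) = 64.
Solving, L = 16 and K = 256.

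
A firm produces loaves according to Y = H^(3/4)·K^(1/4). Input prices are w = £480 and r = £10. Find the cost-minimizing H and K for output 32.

H* = 16, K* = 256

Cost minimization requires the marginal rate of technical substitution to equal the input-price ratio: MP_H/MP_K = w/r.
Here MP_H/MP_K = (3/4)·(K/H)/(1/4) = 3·(K/H). Setting this equal to 480/10 = 48 gives K = 16H.
Substituting into Y = 32: H^(3/4)·(16H)^(1/4) = 32.
Solving, H = 16 and K = 256.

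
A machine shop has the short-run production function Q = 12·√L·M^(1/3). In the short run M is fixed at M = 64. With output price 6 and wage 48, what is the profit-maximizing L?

With M = 64, MP_L = (1/2)·12·L^(-1/2)·64^(1/3) = 24·L^(-1/2).
Profit maximization for a price taker requires P·MP_L = w: 6·24·L^(-1/2) = 48.
So L^(-1/2) = 1/3, which gives L = 9.

L* = 9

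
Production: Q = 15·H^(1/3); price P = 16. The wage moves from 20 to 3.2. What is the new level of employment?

From P·MP_H = w with MP_H = 5·H^(-2/3), the labor demand is H(w) = (80/w)^(3/2).
At w = 20: H = 8. At w = 3.2: H = 125.

H* = 125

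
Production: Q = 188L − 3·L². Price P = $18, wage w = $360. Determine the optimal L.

L* = 28

The marginal product of L is MP_L = 188 − 6L.
A price-taking firm hires until the value of the marginal product equals the wage: P·MP_L = w, so 18·(188 − 6L) = 360.
Then 188 − 6L = 20, giving L = 28.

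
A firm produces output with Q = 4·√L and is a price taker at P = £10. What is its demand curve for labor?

L(w) = 400/w²

MP_L = (1/2)·4·L^(-1/2) = 2·L^(-1/2).
Setting P·MP_L = w: 20·L^(-1/2) = w.
Solving for L: L^(-1/2) = w/20, so L = (20/w)^(2).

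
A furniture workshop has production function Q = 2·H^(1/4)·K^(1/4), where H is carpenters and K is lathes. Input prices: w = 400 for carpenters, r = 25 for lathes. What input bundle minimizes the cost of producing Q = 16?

Cost minimization requires the marginal rate of technical substitution to equal the input-price ratio: MP_H/MP_K = w/r.
Here MP_H/MP_K = (1/4)·(K/H)/(1/4) = (K/H). Setting this equal to 400/25 = 16 gives K = 16H.
Substituting into Q = 16: 2·H^(1/4)·(16H)^(1/4) = 16.
Solving, H = 16 and K = 256.

H* = 16, K* = 256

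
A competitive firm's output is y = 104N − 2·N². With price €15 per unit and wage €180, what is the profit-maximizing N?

The marginal product of N is MP_N = 104 − 4N.
A price-taking firm hires until the value of the marginal product equals the wage: P·MP_N = w, so 15·(104 − 4N) = 180.
Then 104 − 4N = 12, giving N = 23.

N* = 23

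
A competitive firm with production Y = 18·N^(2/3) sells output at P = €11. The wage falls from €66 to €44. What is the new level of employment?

From P·MP_N = w with MP_N = 12·N^(-1/3), the labor demand is N(w) = (132/w)^(3).
At w = 66: N = 8. At w = 44: N = 27.

N* = 27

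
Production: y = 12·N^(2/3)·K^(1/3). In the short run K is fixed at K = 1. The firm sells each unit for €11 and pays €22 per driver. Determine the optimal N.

N* = 64

With K = 1, MP_N = (2/3)·12·N^(-1/3)·1^(1/3) = 8·N^(-1/3).
Profit maximization for a price taker requires P·MP_N = w: 11·8·N^(-1/3) = 22.
So N^(-1/3) = 0.25, which gives N = 64.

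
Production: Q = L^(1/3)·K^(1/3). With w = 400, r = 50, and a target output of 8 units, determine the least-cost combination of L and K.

L* = 8, K* = 64

Cost minimization requires the marginal rate of technical substitution to equal the input-price ratio: MP_L/MP_K = w/r.
Here MP_L/MP_K = (1/3)·(K/L)/(1/3) = (K/L). Setting this equal to 400/50 = 8 gives K = 8L.
Substituting into Q = 8: L^(1/3)·(8L)^(1/3) = 8.
Solving, L = 8 and K = 64.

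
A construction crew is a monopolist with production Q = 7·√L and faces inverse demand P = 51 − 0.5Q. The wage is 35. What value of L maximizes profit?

Marginal revenue from the inverse demand is MR = 51 − Q.
The marginal product is MP_L = 3.5·L^(-1/2).
A monopolist hires until marginal revenue product equals the wage: MR·MP_L = w.
At L, Q = 7·√L. Substituting and solving: (51 − 7·√L)·3.5·L^(-1/2) = 35 gives L = 9.

L* = 9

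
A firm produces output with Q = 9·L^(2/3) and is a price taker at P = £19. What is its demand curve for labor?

MP_L = (2/3)·9·L^(-1/3) = 6·L^(-1/3).
Setting P·MP_L = w: 114·L^(-1/3) = w.
Solving for L: L^(-1/3) = w/114, so L = (114/w)^(3).

L(w) = 1481544/w³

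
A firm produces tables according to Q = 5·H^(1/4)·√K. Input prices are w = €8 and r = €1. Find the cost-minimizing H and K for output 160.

Cost minimization requires the marginal rate of technical substitution to equal the input-price ratio: MP_H/MP_K = w/r.
Here MP_H/MP_K = (1/4)·(K/H)/(1/2) = 0.5·(K/H). Setting this equal to 8/1 = 8 gives K = 16H.
Substituting into Q = 160: 5·H^(1/4)·(16H)^(1/2) = 160.
Solving, H = 16 and K = 256.

H* = 16, K* = 256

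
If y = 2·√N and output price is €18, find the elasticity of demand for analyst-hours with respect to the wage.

ε = -2

MP_N = (1/2)·2·N^(-1/2), so P·MP_N = w gives 18·N^(-1/2) = w.
Solving, N(w) = (18/w)^(2). This is a constant-elasticity form: N ∝ w^(−2), so ε = −2.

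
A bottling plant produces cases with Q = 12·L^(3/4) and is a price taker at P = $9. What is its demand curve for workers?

MP_L = (3/4)·12·L^(-1/4) = 9·L^(-1/4).
Setting P·MP_L = w: 81·L^(-1/4) = w.
Solving for L: L^(-1/4) = w/81, so L = (81/w)^(4).

L(w) = (81/w)^(4)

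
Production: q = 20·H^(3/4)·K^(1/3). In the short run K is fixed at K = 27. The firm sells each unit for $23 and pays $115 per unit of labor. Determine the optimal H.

H* = 6561

With K = 27, MP_H = (3/4)·20·H^(-1/4)·27^(1/3) = 45·H^(-1/4).
Profit maximization for a price taker requires P·MP_H = w: 23·45·H^(-1/4) = 115.
So H^(-1/4) = 1/9, which gives H = 6561.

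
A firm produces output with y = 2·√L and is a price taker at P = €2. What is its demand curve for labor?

MP_L = (1/2)·2·L^(-1/2) = L^(-1/2).
Setting P·MP_L = w: 2·L^(-1/2) = w.
Solving for L: L^(-1/2) = w/2, so L = (2/w)^(2).

L(w) = 4/w²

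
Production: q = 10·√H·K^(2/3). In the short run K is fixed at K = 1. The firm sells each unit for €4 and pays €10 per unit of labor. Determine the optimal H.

With K = 1, MP_H = (1/2)·10·H^(-1/2)·1^(2/3) = 5·H^(-1/2).
Profit maximization for a price taker requires P·MP_H = w: 4·5·H^(-1/2) = 10.
So H^(-1/2) = 0.5, which gives H = 4.

H* = 4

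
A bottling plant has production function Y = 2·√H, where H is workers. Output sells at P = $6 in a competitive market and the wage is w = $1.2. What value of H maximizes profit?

MP_H = (1/2)·2·H^(-1/2) = H^(-1/2).
Profit maximization for a price taker requires P·MP_H = w: 6·H^(-1/2) = 1.2.
So H^(-1/2) = 0.2, which gives H = 25.

H* = 25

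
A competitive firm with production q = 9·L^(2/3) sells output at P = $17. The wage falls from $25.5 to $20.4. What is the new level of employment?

From P·MP_L = w with MP_L = 6·L^(-1/3), the labor demand is L(w) = (102/w)^(3).
At w = 25.5: L = 64. At w = 20.4: L = 125.

L* = 125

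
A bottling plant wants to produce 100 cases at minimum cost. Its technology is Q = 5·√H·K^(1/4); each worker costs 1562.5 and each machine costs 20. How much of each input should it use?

H* = 16, K* = 625

Cost minimization requires the marginal rate of technical substitution to equal the input-price ratio: MP_H/MP_K = w/r.
Here MP_H/MP_K = (1/2)·(K/H)/(1/4) = 2·(K/H). Setting this equal to 1562.5/20 = 78.125 gives K = 39.0625H.
Substituting into Q = 100: 5·H^(1/2)·(39.0625H)^(1/4) = 100.
Solving, H = 16 and K = 625.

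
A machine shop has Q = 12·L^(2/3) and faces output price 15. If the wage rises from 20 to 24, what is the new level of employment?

L* = 125

From P·MP_L = w with MP_L = 8·L^(-1/3), the labor demand is L(w) = (120/w)^(3).
At w = 20: L = 216. At w = 24: L = 125.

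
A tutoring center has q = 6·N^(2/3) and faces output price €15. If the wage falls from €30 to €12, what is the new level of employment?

N* = 125

From P·MP_N = w with MP_N = 4·N^(-1/3), the labor demand is N(w) = (60/w)^(3).
At w = 30: N = 8. At w = 12: N = 125.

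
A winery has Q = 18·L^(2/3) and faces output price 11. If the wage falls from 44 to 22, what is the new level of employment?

L* = 216

From P·MP_L = w with MP_L = 12·L^(-1/3), the labor demand is L(w) = (132/w)^(3).
At w = 44: L = 27. At w = 22: L = 216.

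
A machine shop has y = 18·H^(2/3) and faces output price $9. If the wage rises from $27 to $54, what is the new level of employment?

H* = 8

From P·MP_H = w with MP_H = 12·H^(-1/3), the labor demand is H(w) = (108/w)^(3).
At w = 27: H = 64. At w = 54: H = 8.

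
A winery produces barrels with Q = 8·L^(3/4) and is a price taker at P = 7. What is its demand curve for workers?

MP_L = (3/4)·8·L^(-1/4) = 6·L^(-1/4).
Setting P·MP_L = w: 42·L^(-1/4) = w.
Solving for L: L^(-1/4) = w/42, so L = (42/w)^(4).

L(w) = 3111696/w^(4)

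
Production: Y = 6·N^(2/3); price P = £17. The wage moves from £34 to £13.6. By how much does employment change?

From P·MP_N = w with MP_N = 4·N^(-1/3), the labor demand is N(w) = (68/w)^(3).
At w = 34: N = 8. At w = 13.6: N = 125.
ΔN = 125 − 8 = 117.

ΔN = 117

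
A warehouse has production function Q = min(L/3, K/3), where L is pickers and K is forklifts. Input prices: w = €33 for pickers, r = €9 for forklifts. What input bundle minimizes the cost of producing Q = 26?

With a fixed-proportions technology, the cost-minimizing bundle uses no slack in either input: L/3 = K/3 = Q.
So L = 3·26 = 78 and K = 3·26 = 78.

L* = 78, K* = 78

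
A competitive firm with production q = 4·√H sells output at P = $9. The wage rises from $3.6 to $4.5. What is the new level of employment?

From P·MP_H = w with MP_H = 2·H^(-1/2), the labor demand is H(w) = (18/w)^(2).
At w = 3.6: H = 25. At w = 4.5: H = 16.

H* = 16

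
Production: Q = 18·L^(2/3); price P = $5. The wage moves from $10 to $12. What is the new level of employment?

From P·MP_L = w with MP_L = 12·L^(-1/3), the labor demand is L(w) = (60/w)^(3).
At w = 10: L = 216. At w = 12: L = 125.

L* = 125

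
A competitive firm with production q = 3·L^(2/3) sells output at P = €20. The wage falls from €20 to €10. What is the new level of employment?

L* = 64

From P·MP_L = w with MP_L = 2·L^(-1/3), the labor demand is L(w) = (40/w)^(3).
At w = 20: L = 8. At w = 10: L = 64.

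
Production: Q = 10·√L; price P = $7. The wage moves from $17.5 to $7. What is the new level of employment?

From P·MP_L = w with MP_L = 5·L^(-1/2), the labor demand is L(w) = (35/w)^(2).
At w = 17.5: L = 4. At w = 7: L = 25.

L* = 25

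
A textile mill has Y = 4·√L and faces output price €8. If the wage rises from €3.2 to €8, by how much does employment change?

ΔL = -21

From P·MP_L = w with MP_L = 2·L^(-1/2), the labor demand is L(w) = (16/w)^(2).
At w = 3.2: L = 25. At w = 8: L = 4.
ΔL = 4 − 25 = -21.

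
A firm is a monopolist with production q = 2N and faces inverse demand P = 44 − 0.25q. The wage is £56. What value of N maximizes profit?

Marginal revenue from the inverse demand is MR = 44 − 0.5q.
The marginal product is MP_N = 2.
A monopolist hires until marginal revenue product equals the wage: MR·MP_N = w.
(44 − N)·2 = 56, so N = 16.

N* = 16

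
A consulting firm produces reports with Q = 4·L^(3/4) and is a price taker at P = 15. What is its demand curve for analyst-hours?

L(w) = 4100625/w^(4)

MP_L = (3/4)·4·L^(-1/4) = 3·L^(-1/4).
Setting P·MP_L = w: 45·L^(-1/4) = w.
Solving for L: L^(-1/4) = w/45, so L = (45/w)^(4).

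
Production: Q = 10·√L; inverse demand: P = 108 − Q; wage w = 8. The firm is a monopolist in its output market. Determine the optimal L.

L* = 25

Marginal revenue from the inverse demand is MR = 108 − 2Q.
The marginal product is MP_L = 5·L^(-1/2).
A monopolist hires until marginal revenue product equals the wage: MR·MP_L = w.
At L, Q = 10·√L. Substituting and solving: (108 − 20·√L)·5·L^(-1/2) = 8 gives L = 25.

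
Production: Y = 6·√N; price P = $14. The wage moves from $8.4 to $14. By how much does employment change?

From P·MP_N = w with MP_N = 3·N^(-1/2), the labor demand is N(w) = (42/w)^(2).
At w = 8.4: N = 25. At w = 14: N = 9.
ΔN = 9 − 25 = -16.

ΔN = -16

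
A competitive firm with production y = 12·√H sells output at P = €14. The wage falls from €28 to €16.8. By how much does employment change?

From P·MP_H = w with MP_H = 6·H^(-1/2), the labor demand is H(w) = (84/w)^(2).
At w = 28: H = 9. At w = 16.8: H = 25.
ΔH = 25 − 9 = 16.

ΔH = 16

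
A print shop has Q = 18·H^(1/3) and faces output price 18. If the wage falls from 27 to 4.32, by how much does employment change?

ΔH = 117

From P·MP_H = w with MP_H = 6·H^(-2/3), the labor demand is H(w) = (108/w)^(3/2).
At w = 27: H = 8. At w = 4.32: H = 125.
ΔH = 125 − 8 = 117.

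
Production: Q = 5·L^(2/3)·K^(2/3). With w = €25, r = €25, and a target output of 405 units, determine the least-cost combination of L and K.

Cost minimization requires the marginal rate of technical substitution to equal the input-price ratio: MP_L/MP_K = w/r.
Here MP_L/MP_K = (2/3)·(K/L)/(2/3) = (K/L). Setting this equal to 25/25 = 1 gives K = L.
Substituting into Q = 405: 5·L^(2/3)·(L)^(2/3) = 405.
Solving, L = 27 and K = 27.

L* = 27, K* = 27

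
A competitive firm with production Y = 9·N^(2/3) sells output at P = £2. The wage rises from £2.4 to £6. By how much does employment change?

From P·MP_N = w with MP_N = 6·N^(-1/3), the labor demand is N(w) = (12/w)^(3).
At w = 2.4: N = 125. At w = 6: N = 8.
ΔN = 8 − 125 = -117.

ΔN = -117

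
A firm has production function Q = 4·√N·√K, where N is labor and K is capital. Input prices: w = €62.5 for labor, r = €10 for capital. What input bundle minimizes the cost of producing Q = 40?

Cost minimization requires the marginal rate of technical substitution to equal the input-price ratio: MP_N/MP_K = w/r.
Here MP_N/MP_K = (1/2)·(K/N)/(1/2) = (K/N). Setting this equal to 62.5/10 = 6.25 gives K = 6.25N.
Substituting into Q = 40: 4·N^(1/2)·(6.25N)^(1/2) = 40.
Solving, N = 4 and K = 25.

N* = 4, K* = 25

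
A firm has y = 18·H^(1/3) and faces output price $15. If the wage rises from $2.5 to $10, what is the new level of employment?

H* = 27

From P·MP_H = w with MP_H = 6·H^(-2/3), the labor demand is H(w) = (90/w)^(3/2).
At w = 2.5: H = 216. At w = 10: H = 27.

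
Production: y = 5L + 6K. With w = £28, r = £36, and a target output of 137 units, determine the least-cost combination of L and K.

The inputs are perfect substitutes, so the firm uses whichever has the lower cost per unit of output.
Cost per unit of output via L is w/5 = 5.6; via K it is r/6 = 6. L is cheaper.
Producing y = 137 with L alone: L = 27.4, K = 0.

L* = 27.4, K* = 0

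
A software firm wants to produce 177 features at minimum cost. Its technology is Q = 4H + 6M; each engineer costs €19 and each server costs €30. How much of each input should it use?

H* = 44.25, M* = 0

The inputs are perfect substitutes, so the firm uses whichever has the lower cost per unit of output.
Cost per unit of output via H is w/4 = 4.75; via M it is r/6 = 5. H is cheaper.
Producing Q = 177 with H alone: H = 44.25, M = 0.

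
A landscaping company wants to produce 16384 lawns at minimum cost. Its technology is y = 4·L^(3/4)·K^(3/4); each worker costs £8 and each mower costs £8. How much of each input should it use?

Cost minimization requires the marginal rate of technical substitution to equal the input-price ratio: MP_L/MP_K = w/r.
Here MP_L/MP_K = (3/4)·(K/L)/(3/4) = (K/L). Setting this equal to 8/8 = 1 gives K = L.
Substituting into y = 16384: 4·L^(3/4)·(L)^(3/4) = 16384.
Solving, L = 256 and K = 256.

L* = 256, K* = 256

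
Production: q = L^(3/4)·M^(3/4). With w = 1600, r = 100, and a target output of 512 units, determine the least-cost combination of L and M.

Cost minimization requires the marginal rate of technical substitution to equal the input-price ratio: MP_L/MP_M = w/r.
Here MP_L/MP_M = (3/4)·(M/L)/(3/4) = (M/L). Setting this equal to 1600/100 = 16 gives M = 16L.
Substituting into q = 512: L^(3/4)·(16L)^(3/4) = 512.
Solving, L = 16 and M = 256.

L* = 16, M* = 256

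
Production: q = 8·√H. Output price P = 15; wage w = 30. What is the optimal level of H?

MP_H = (1/2)·8·H^(-1/2) = 4·H^(-1/2).
Profit maximization for a price taker requires P·MP_H = w: 15·4·H^(-1/2) = 30.
So H^(-1/2) = 0.5, which gives H = 4.

H* = 4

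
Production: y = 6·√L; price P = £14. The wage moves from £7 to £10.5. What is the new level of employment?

From P·MP_L = w with MP_L = 3·L^(-1/2), the labor demand is L(w) = (42/w)^(2).
At w = 7: L = 36. At w = 10.5: L = 16.

L* = 16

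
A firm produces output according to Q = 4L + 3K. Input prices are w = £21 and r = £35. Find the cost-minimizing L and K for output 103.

The inputs are perfect substitutes, so the firm uses whichever has the lower cost per unit of output.
Cost per unit of output via L is w/4 = 5.25; via K it is r/3 = 35/3. L is cheaper.
Producing Q = 103 with L alone: L = 25.75, K = 0.

L* = 25.75, K* = 0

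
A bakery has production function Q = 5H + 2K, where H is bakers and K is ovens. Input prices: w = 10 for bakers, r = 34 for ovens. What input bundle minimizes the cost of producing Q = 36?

The inputs are perfect substitutes, so the firm uses whichever has the lower cost per unit of output.
Cost per unit of output via H is w/5 = 2; via K it is r/2 = 17. H is cheaper.
Producing Q = 36 with H alone: H = 7.2, K = 0.

H* = 7.2, K* = 0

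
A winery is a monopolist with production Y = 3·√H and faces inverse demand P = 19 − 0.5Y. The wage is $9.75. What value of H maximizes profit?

H* = 4

Marginal revenue from the inverse demand is MR = 19 − Y.
The marginal product is MP_H = 1.5·H^(-1/2).
A monopolist hires until marginal revenue product equals the wage: MR·MP_H = w.
At H, Y = 3·√H. Substituting and solving: (19 − 3·√H)·1.5·H^(-1/2) = 9.75 gives H = 4.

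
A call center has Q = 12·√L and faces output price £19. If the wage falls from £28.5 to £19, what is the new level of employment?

From P·MP_L = w with MP_L = 6·L^(-1/2), the labor demand is L(w) = (114/w)^(2).
At w = 28.5: L = 16. At w = 19: L = 36.

L* = 36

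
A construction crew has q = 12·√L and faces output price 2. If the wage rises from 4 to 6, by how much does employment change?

From P·MP_L = w with MP_L = 6·L^(-1/2), the labor demand is L(w) = (12/w)^(2).
At w = 4: L = 9. At w = 6: L = 4.
ΔL = 4 − 9 = -5.

ΔL = -5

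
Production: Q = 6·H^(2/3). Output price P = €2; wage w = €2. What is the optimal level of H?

MP_H = (2/3)·6·H^(-1/3) = 4·H^(-1/3).
Profit maximization for a price taker requires P·MP_H = w: 2·4·H^(-1/3) = 2.
So H^(-1/3) = 0.25, which gives H = 64.

H* = 64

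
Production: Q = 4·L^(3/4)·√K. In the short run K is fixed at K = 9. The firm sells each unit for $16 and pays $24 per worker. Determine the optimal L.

With K = 9, MP_L = (3/4)·4·L^(-1/4)·9^(1/2) = 9·L^(-1/4).
Profit maximization for a price taker requires P·MP_L = w: 16·9·L^(-1/4) = 24.
So L^(-1/4) = 1/6, which gives L = 1296.

L* = 1296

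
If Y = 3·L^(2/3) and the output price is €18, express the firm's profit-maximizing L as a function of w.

MP_L = (2/3)·3·L^(-1/3) = 2·L^(-1/3).
Setting P·MP_L = w: 36·L^(-1/3) = w.
Solving for L: L^(-1/3) = w/36, so L = (36/w)^(3).

L(w) = 46656/w³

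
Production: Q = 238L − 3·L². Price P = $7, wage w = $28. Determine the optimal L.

L* = 39

The marginal product of L is MP_L = 238 − 6L.
A price-taking firm hires until the value of the marginal product equals the wage: P·MP_L = w, so 7·(238 − 6L) = 28.
Then 238 − 6L = 4, giving L = 39.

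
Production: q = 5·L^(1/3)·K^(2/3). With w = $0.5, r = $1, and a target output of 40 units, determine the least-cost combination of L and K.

Cost minimization requires the marginal rate of technical substitution to equal the input-price ratio: MP_L/MP_K = w/r.
Here MP_L/MP_K = (1/3)·(K/L)/(2/3) = 0.5·(K/L). Setting this equal to 0.5/1 = 0.5 gives K = L.
Substituting into q = 40: 5·L^(1/3)·(L)^(2/3) = 40.
Solving, L = 8 and K = 8.

L* = 8, K* = 8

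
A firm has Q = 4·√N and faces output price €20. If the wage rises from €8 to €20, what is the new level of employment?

From P·MP_N = w with MP_N = 2·N^(-1/2), the labor demand is N(w) = (40/w)^(2).
At w = 8: N = 25. At w = 20: N = 4.

N* = 4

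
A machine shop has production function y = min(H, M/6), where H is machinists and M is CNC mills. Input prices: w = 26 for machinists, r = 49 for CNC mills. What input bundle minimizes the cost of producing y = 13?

H* = 13, M* = 78

With a fixed-proportions technology, the cost-minimizing bundle uses no slack in either input: H = M/6 = y.
So H = 13 and M = 6·13 = 78.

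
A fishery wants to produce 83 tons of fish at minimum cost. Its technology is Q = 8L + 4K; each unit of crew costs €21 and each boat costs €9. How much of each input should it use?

L* = 0, K* = 20.75

The inputs are perfect substitutes, so the firm uses whichever has the lower cost per unit of output.
Cost per unit of output via L is w/8 = 2.625; via K it is r/4 = 2.25. K is cheaper.
Producing Q = 83 with K alone: L = 0, K = 20.75.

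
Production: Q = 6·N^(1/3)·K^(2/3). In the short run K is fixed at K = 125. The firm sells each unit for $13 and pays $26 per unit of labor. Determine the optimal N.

With K = 125, MP_N = (1/3)·6·N^(-2/3)·125^(2/3) = 50·N^(-2/3).
Profit maximization for a price taker requires P·MP_N = w: 13·50·N^(-2/3) = 26.
So N^(-2/3) = 0.04, which gives N = 125.

N* = 125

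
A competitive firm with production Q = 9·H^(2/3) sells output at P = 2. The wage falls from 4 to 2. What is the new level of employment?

H* = 216

From P·MP_H = w with MP_H = 6·H^(-1/3), the labor demand is H(w) = (12/w)^(3).
At w = 4: H = 27. At w = 2: H = 216.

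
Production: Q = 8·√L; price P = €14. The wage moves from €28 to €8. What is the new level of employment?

L* = 49

From P·MP_L = w with MP_L = 4·L^(-1/2), the labor demand is L(w) = (56/w)^(2).
At w = 28: L = 4. At w = 8: L = 49.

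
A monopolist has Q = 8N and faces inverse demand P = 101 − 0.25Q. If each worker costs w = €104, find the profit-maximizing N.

N* = 22

Marginal revenue from the inverse demand is MR = 101 − 0.5Q.
The marginal product is MP_N = 8.
A monopolist hires until marginal revenue product equals the wage: MR·MP_N = w.
(101 − 4N)·8 = 104, so N = 22.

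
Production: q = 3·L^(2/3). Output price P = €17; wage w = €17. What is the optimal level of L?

MP_L = (2/3)·3·L^(-1/3) = 2·L^(-1/3).
Profit maximization for a price taker requires P·MP_L = w: 17·2·L^(-1/3) = 17.
So L^(-1/3) = 0.5, which gives L = 8.

L* = 8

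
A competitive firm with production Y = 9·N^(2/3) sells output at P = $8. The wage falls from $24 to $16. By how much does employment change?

ΔN = 19

From P·MP_N = w with MP_N = 6·N^(-1/3), the labor demand is N(w) = (48/w)^(3).
At w = 24: N = 8. At w = 16: N = 27.
ΔN = 27 − 8 = 19.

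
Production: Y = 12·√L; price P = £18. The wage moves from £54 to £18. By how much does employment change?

From P·MP_L = w with MP_L = 6·L^(-1/2), the labor demand is L(w) = (108/w)^(2).
At w = 54: L = 4. At w = 18: L = 36.
ΔL = 36 − 4 = 32.

ΔL = 32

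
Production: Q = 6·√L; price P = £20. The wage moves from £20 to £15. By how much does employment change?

ΔL = 7

From P·MP_L = w with MP_L = 3·L^(-1/2), the labor demand is L(w) = (60/w)^(2).
At w = 20: L = 9. At w = 15: L = 16.
ΔL = 16 − 9 = 7.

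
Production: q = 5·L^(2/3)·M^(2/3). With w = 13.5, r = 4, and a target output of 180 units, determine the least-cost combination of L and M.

L* = 8, M* = 27

Cost minimization requires the marginal rate of technical substitution to equal the input-price ratio: MP_L/MP_M = w/r.
Here MP_L/MP_M = (2/3)·(M/L)/(2/3) = (M/L). Setting this equal to 13.5/4 = 3.375 gives M = 3.375L.
Substituting into q = 180: 5·L^(2/3)·(3.375L)^(2/3) = 180.
Solving, L = 8 and M = 27.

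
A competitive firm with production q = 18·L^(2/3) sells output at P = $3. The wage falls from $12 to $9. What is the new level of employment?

From P·MP_L = w with MP_L = 12·L^(-1/3), the labor demand is L(w) = (36/w)^(3).
At w = 12: L = 27. At w = 9: L = 64.

L* = 64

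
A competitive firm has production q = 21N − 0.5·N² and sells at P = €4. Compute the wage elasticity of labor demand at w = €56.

ε = -2

From P·MP_N = w with MP_N = 21 − N, labor demand is N(w) = 21 − w/4.
dN/dw = −1/(4) = -0.25.
At w = 56, N = 7, so ε = (dN/dw)·(w/N) = (-0.25)·(56/7) = -2.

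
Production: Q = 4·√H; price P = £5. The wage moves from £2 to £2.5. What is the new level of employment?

From P·MP_H = w with MP_H = 2·H^(-1/2), the labor demand is H(w) = (10/w)^(2).
At w = 2: H = 25. At w = 2.5: H = 16.

H* = 16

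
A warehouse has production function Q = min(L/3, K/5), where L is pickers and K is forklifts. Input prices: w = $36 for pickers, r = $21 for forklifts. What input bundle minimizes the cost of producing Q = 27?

L* = 81, K* = 135

With a fixed-proportions technology, the cost-minimizing bundle uses no slack in either input: L/3 = K/5 = Q.
So L = 3·27 = 81 and K = 5·27 = 135.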